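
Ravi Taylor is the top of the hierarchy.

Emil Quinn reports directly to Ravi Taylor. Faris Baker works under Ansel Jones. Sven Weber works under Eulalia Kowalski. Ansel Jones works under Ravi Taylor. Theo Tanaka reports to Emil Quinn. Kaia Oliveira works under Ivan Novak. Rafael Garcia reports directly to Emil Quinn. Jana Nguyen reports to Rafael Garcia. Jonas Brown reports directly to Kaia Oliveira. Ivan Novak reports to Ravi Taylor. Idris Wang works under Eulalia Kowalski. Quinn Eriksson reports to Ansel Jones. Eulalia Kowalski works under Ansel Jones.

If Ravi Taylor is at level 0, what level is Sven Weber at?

3

Chain from Sven Weber up to Ravi Taylor: Sven Weber → Eulalia Kowalski → Ansel Jones → Ravi Taylor. That is 3 steps up, so Sven Weber is 3 levels below Ravi Taylor.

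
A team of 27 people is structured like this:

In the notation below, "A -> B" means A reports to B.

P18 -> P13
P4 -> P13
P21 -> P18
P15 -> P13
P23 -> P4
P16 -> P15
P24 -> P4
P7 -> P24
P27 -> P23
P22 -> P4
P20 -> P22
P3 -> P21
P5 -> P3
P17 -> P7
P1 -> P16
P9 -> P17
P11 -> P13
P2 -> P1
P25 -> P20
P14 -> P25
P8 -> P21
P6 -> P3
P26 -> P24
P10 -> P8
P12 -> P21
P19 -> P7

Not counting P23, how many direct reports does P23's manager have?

2

P23 reports to P4. P4's other direct reports are P24, P22 — 2 peers.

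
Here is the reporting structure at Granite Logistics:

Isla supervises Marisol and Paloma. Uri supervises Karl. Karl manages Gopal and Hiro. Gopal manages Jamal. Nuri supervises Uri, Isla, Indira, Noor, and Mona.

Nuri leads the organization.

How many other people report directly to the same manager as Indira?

4

Indira reports to Nuri. Nuri's other direct reports are Uri, Isla, Noor, Mona — 4 peers.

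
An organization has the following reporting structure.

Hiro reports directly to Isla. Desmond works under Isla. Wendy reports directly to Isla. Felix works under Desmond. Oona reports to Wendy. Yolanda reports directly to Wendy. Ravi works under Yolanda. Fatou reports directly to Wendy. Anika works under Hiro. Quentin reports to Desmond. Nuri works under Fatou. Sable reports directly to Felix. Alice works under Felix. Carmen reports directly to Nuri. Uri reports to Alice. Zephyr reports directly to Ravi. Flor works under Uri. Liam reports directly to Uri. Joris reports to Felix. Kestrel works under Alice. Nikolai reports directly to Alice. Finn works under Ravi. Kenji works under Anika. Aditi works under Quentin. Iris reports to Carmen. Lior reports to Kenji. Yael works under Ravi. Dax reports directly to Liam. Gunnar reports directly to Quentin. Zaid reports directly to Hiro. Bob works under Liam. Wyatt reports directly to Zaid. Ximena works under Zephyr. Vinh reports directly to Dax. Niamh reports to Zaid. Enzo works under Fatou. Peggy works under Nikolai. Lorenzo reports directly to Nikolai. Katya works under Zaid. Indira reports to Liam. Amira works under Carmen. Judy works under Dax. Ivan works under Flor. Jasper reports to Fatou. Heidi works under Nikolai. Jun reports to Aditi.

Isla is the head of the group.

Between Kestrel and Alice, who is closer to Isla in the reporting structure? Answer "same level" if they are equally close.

Kestrel is 4 levels below Isla; Alice is 3. Alice is higher.

Alice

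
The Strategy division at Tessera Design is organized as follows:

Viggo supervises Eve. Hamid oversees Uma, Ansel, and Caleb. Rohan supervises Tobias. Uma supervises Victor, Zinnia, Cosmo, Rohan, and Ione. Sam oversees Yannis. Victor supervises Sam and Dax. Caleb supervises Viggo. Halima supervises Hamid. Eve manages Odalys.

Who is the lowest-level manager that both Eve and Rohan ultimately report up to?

Hamid

Eve's chain of managers is Viggo, Caleb, Hamid, Halima. Rohan's chain of managers is Uma, Hamid, Halima. The first manager that appears in both chains is Hamid.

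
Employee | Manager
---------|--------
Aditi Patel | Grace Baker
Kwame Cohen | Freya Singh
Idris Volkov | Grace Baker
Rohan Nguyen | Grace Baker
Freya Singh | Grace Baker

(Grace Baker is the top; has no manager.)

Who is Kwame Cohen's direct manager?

Freya Singh

Kwame Cohen reports directly to Freya Singh.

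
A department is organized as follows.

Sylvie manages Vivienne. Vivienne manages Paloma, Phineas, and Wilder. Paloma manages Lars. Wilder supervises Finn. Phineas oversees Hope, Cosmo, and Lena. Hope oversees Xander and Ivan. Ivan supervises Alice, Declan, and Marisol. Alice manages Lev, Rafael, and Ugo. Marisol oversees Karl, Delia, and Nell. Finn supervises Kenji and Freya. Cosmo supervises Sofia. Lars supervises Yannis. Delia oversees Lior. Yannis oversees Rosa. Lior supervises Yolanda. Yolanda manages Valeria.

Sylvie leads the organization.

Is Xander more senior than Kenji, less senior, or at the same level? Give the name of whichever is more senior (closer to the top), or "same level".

Both Xander and Kenji are 4 levels below Sylvie.

same level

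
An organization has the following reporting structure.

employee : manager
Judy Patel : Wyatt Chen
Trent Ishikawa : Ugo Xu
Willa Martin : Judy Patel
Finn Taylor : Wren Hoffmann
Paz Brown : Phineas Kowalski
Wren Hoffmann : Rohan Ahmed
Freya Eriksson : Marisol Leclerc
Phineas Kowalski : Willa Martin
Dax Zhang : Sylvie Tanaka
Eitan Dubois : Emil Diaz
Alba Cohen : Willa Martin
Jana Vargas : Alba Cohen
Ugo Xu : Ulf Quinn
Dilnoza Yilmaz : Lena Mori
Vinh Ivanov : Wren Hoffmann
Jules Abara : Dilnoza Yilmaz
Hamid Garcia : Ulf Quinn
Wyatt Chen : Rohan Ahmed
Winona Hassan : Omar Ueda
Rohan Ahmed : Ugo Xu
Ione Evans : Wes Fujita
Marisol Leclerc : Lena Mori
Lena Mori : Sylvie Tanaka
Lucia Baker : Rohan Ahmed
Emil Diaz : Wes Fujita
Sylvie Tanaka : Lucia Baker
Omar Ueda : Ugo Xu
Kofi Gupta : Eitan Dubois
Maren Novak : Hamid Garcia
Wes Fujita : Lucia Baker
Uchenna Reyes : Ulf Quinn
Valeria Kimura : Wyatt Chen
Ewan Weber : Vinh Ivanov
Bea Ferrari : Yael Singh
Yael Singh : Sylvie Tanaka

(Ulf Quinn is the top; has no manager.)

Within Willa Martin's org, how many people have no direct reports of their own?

The people in Willa Martin's organization with no one reporting to them are Jana Vargas, Paz Brown. That is 2.

2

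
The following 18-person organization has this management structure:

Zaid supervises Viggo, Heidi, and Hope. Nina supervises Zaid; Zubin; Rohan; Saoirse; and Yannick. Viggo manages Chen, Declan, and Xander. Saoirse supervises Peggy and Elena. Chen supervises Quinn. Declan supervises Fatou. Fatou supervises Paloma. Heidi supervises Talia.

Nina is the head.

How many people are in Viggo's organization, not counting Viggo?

Viggo directly manages Chen, Declan, Xander. Under Chen: Quinn (1). Under Declan: Fatou, Paloma (2). Xander has no reports. So Viggo's organization is 3 direct reports plus everyone under them: 2 + 3 + 1 = 6.

6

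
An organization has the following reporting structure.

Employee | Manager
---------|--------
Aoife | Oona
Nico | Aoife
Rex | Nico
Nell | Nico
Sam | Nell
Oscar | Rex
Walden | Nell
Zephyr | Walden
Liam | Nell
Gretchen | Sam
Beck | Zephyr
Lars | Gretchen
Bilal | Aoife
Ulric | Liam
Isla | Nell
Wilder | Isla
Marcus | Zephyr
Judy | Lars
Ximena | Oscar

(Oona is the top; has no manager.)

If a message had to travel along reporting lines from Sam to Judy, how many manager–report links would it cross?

3

Judy is in Sam's organization: the chain from Judy up to Sam is Judy → Lars → Gretchen → Sam, which is 3 links.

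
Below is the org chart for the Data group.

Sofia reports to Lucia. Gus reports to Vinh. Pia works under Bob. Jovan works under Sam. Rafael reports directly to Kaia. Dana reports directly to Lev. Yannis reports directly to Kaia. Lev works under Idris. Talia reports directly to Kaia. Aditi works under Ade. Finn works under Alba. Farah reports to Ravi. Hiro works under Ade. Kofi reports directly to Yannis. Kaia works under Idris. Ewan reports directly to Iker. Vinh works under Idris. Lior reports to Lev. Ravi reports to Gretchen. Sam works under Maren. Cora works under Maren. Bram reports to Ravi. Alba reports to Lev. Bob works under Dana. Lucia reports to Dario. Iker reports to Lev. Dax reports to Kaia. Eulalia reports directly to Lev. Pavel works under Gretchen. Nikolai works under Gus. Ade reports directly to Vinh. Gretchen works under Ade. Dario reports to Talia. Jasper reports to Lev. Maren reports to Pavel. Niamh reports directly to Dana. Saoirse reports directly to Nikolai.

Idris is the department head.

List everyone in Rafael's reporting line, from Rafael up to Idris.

Rafael reports to Kaia. Kaia reports to Idris. Idris is at the top.

Rafael -> Kaia -> Idris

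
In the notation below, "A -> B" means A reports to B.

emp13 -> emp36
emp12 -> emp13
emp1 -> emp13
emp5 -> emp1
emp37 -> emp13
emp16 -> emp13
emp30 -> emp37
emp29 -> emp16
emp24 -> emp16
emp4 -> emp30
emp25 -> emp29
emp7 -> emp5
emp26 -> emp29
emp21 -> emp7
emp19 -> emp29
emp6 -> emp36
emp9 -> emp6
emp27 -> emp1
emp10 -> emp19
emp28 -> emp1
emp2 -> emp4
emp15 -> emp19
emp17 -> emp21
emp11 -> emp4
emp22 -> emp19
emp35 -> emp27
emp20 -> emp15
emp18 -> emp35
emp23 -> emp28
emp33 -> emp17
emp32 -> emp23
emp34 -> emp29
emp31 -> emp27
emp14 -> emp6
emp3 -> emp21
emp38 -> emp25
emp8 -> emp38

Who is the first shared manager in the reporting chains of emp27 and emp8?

emp27's chain of managers is emp1, emp13, emp36. emp8's chain of managers is emp38, emp25, emp29, emp16, emp13, emp36. The first manager that appears in both chains is emp13.

emp13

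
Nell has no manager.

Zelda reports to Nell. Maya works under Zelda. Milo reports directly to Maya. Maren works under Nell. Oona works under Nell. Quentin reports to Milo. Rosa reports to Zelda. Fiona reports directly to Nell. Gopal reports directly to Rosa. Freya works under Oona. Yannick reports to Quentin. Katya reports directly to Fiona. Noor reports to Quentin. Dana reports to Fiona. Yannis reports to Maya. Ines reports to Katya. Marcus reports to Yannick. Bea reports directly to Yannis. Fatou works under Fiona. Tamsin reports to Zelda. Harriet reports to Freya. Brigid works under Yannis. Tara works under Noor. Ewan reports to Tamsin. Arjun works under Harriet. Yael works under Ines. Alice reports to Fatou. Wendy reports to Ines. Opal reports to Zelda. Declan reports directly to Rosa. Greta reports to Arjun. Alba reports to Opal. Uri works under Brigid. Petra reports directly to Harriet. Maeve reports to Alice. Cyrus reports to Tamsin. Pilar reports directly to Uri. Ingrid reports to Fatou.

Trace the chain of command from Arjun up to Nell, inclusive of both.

Arjun -> Harriet -> Freya -> Oona -> Nell

Arjun reports to Harriet. Harriet reports to Freya. Freya reports to Oona. Oona reports to Nell. Nell is at the top.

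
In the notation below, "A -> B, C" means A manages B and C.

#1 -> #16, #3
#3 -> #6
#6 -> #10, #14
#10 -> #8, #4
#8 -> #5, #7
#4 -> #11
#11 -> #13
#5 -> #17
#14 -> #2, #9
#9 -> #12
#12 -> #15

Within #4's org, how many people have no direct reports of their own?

The only person in #4's organization with no one reporting to them is #13. That is 1.

1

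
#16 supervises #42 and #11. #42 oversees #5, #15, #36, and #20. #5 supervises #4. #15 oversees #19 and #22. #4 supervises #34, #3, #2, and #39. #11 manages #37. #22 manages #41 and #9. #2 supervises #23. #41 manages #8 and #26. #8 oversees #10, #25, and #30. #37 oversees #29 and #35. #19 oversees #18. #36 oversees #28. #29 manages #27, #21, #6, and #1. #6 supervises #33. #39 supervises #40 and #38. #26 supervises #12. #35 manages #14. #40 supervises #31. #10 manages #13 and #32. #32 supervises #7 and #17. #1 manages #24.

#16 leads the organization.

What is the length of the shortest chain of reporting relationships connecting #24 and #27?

3

#24 is 2 levels below #29, and #27 is 1 level below #29 (their lowest common manager). The shortest path runs up from #24 to #29 and back down to #27: 2 + 1 = 3 links.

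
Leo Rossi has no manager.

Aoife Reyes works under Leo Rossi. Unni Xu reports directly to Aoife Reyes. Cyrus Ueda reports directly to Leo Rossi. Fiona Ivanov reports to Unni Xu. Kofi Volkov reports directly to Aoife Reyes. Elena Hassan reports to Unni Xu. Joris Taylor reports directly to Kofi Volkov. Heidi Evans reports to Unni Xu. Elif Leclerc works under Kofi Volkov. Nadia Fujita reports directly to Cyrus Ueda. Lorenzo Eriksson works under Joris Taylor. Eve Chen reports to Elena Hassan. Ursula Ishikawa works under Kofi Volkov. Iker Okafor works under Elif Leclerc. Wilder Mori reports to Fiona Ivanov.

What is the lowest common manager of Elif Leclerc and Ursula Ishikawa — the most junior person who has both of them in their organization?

Kofi Volkov

Elif Leclerc's chain of managers is Kofi Volkov, Aoife Reyes, Leo Rossi. Ursula Ishikawa's chain of managers is Kofi Volkov, Aoife Reyes, Leo Rossi. The first manager that appears in both chains is Kofi Volkov.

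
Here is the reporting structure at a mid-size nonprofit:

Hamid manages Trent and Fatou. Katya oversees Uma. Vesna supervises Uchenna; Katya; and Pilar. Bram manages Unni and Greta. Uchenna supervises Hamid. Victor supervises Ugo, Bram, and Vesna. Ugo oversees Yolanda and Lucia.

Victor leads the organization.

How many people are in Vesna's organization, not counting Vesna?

7

Vesna directly manages Uchenna, Katya, Pilar. Under Uchenna: Hamid, Fatou, Trent (3). Under Katya: Uma (1). Pilar has no reports. So Vesna's organization is 3 direct reports plus everyone under them: 4 + 2 + 1 = 7.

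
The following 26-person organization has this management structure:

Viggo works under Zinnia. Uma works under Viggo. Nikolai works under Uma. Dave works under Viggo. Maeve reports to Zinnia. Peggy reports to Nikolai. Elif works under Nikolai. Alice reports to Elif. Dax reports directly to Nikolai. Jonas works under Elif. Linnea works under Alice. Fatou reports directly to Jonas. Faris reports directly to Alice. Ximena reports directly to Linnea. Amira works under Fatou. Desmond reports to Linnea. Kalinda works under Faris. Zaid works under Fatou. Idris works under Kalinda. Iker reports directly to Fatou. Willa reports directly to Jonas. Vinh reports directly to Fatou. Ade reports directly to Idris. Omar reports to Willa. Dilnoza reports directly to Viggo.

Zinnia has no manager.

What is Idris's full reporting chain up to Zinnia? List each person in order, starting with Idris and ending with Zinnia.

Idris reports to Kalinda. Kalinda reports to Faris. Faris reports to Alice. Alice reports to Elif. Elif reports to Nikolai. Nikolai reports to Uma. Uma reports to Viggo. Viggo reports to Zinnia. Zinnia is at the top.

Idris -> Kalinda -> Faris -> Alice -> Elif -> Nikolai -> Uma -> Viggo -> Zinnia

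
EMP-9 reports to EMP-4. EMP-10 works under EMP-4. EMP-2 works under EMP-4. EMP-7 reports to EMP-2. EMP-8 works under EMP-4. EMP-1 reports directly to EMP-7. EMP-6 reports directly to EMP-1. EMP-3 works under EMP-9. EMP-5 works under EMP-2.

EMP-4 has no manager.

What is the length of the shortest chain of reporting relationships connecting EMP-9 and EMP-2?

EMP-9 is 1 level below EMP-4, and EMP-2 is 1 level below EMP-4 (their lowest common manager). The shortest path runs up from EMP-9 to EMP-4 and back down to EMP-2: 1 + 1 = 2 links.

2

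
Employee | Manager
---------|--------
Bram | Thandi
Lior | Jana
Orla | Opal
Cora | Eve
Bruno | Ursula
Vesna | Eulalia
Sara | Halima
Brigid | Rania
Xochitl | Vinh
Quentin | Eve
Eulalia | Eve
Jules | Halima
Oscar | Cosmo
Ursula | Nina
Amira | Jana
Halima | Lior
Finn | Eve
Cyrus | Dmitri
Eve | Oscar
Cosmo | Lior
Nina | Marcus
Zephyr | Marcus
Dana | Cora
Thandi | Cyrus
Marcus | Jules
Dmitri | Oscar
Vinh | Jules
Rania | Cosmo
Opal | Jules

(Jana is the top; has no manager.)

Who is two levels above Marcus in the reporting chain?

Marcus reports to Jules, and Jules reports to Halima. So Marcus's skip-level manager is Halima.

Halima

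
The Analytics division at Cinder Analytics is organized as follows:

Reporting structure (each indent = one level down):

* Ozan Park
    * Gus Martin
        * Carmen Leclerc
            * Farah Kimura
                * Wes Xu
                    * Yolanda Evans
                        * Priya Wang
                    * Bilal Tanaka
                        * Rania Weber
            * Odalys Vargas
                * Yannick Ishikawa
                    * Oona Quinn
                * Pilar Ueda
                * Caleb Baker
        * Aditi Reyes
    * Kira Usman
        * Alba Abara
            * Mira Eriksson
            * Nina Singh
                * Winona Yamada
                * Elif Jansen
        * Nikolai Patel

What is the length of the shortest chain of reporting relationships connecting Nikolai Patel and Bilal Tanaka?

Nikolai Patel is 2 levels below Ozan Park, and Bilal Tanaka is 5 levels below Ozan Park (their lowest common manager). The shortest path runs up from Nikolai Patel to Ozan Park and back down to Bilal Tanaka: 2 + 5 = 7 links.

7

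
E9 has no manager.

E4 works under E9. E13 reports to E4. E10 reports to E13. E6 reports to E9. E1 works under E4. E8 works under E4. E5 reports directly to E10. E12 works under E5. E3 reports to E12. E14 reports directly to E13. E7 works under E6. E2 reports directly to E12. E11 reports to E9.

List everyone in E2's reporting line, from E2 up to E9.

E2 -> E12 -> E5 -> E10 -> E13 -> E4 -> E9

E2 reports to E12. E12 reports to E5. E5 reports to E10. E10 reports to E13. E13 reports to E4. E4 reports to E9. E9 is at the top.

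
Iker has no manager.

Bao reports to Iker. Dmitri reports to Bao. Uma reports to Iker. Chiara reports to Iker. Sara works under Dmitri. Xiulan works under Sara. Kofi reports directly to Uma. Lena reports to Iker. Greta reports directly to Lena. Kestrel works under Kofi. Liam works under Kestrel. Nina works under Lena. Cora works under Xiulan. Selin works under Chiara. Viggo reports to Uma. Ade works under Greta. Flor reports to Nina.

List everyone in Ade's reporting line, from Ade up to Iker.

Ade reports to Greta. Greta reports to Lena. Lena reports to Iker. Iker is at the top.

Ade -> Greta -> Lena -> Iker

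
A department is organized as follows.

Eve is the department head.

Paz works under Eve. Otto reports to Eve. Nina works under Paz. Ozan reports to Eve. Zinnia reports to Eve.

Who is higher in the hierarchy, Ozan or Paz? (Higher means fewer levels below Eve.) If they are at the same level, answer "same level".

Both Ozan and Paz are 1 level below Eve.

same level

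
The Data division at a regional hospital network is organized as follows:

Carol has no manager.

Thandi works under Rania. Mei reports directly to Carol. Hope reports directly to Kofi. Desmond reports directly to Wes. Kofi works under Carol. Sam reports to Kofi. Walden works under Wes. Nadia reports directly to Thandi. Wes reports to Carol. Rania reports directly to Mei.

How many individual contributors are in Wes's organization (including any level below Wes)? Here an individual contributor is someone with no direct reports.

2

The people in Wes's organization with no one reporting to them are Walden, Desmond. That is 2.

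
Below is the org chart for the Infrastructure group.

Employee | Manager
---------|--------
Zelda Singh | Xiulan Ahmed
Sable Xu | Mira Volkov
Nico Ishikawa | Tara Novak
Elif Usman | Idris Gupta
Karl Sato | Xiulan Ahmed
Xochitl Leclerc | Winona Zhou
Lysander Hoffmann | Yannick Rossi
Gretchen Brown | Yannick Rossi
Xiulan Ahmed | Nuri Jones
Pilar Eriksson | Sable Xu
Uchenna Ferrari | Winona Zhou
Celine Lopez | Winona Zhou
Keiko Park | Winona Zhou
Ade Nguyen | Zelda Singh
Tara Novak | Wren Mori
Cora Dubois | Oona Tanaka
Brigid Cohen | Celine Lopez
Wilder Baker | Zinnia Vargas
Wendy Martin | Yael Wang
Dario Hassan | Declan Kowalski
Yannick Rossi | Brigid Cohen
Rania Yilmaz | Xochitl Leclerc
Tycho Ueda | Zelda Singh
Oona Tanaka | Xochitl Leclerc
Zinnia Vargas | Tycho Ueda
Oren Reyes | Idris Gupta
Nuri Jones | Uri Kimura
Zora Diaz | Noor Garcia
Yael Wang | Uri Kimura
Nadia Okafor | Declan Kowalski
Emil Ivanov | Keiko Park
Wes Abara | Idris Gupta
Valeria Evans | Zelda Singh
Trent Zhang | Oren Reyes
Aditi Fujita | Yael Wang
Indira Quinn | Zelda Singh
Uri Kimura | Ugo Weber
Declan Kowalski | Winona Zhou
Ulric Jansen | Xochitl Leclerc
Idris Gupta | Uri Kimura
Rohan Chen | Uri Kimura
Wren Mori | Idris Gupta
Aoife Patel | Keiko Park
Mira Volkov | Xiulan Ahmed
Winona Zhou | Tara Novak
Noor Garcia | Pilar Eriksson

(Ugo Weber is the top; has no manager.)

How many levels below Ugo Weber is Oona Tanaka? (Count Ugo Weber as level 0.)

7

Chain from Oona Tanaka up to Ugo Weber: Oona Tanaka → Xochitl Leclerc → Winona Zhou → Tara Novak → Wren Mori → Idris Gupta → Uri Kimura → Ugo Weber. That is 7 steps up, so Oona Tanaka is 7 levels below Ugo Weber.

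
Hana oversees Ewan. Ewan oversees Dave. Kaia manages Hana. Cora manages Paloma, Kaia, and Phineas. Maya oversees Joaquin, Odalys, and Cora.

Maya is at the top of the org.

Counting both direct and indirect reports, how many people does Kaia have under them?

Kaia directly manages Hana. Under Hana: Ewan, Dave (2). That's 3 in total.

3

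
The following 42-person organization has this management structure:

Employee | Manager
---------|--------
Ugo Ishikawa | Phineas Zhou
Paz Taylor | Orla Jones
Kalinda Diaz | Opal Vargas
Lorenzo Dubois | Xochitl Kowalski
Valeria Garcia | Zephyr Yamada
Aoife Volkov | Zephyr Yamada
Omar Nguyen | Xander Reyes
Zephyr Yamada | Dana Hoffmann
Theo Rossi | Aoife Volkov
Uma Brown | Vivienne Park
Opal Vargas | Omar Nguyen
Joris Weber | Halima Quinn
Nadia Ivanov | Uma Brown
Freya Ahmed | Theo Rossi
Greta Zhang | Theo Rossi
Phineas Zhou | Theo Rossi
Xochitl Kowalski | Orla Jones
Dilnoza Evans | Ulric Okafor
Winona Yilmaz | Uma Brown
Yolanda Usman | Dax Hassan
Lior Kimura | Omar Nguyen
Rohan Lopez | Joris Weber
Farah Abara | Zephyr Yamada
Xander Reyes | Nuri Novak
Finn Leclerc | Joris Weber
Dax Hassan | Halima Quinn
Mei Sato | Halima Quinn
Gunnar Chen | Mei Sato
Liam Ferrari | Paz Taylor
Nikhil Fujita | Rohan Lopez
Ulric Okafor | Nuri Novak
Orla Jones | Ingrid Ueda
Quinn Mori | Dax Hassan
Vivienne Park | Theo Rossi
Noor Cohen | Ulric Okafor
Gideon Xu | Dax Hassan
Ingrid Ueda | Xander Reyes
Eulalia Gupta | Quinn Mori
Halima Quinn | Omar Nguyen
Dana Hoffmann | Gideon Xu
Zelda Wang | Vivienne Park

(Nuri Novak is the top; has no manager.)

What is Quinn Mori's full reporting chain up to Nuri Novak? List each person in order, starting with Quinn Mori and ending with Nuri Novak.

Quinn Mori reports to Dax Hassan. Dax Hassan reports to Halima Quinn. Halima Quinn reports to Omar Nguyen. Omar Nguyen reports to Xander Reyes. Xander Reyes reports to Nuri Novak. Nuri Novak is at the top.

Quinn Mori -> Dax Hassan -> Halima Quinn -> Omar Nguyen -> Xander Reyes -> Nuri Novak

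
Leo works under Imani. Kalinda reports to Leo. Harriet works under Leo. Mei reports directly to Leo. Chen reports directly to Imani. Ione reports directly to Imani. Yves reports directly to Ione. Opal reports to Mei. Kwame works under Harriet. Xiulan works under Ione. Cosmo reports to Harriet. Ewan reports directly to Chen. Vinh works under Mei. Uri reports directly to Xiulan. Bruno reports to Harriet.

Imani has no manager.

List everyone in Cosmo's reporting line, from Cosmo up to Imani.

Cosmo -> Harriet -> Leo -> Imani

Cosmo reports to Harriet. Harriet reports to Leo. Leo reports to Imani. Imani is at the top.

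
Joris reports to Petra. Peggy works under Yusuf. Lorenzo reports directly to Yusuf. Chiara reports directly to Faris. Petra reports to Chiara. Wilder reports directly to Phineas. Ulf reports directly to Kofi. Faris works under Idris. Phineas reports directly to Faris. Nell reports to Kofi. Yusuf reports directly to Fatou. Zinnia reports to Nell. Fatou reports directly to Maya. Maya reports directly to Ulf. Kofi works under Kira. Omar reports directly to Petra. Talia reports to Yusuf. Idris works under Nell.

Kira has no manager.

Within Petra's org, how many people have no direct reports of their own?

The people in Petra's organization with no one reporting to them are Joris, Omar. That is 2.

2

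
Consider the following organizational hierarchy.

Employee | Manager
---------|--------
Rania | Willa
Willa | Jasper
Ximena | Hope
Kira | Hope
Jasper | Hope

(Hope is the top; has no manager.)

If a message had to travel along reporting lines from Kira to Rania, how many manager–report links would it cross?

Kira is 1 level below Hope, and Rania is 3 levels below Hope (their lowest common manager). The shortest path runs up from Kira to Hope and back down to Rania: 1 + 3 = 4 links.

4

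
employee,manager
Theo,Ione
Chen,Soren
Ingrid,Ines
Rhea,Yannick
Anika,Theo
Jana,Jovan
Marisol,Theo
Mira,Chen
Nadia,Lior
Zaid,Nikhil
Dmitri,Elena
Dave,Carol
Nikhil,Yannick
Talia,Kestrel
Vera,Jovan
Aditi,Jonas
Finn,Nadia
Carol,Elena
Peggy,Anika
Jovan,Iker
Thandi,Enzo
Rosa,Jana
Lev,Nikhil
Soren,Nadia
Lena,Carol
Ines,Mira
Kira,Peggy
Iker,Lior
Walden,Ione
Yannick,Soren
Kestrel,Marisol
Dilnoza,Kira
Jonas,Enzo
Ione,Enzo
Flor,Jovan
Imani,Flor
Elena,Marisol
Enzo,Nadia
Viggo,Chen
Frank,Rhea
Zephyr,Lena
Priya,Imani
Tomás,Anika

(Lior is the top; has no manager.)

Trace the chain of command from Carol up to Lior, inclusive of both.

Carol reports to Elena. Elena reports to Marisol. Marisol reports to Theo. Theo reports to Ione. Ione reports to Enzo. Enzo reports to Nadia. Nadia reports to Lior. Lior is at the top.

Carol -> Elena -> Marisol -> Theo -> Ione -> Enzo -> Nadia -> Lior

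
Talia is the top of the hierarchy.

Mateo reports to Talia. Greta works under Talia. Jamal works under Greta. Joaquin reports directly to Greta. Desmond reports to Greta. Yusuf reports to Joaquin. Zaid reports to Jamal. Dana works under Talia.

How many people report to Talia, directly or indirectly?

8

Talia directly manages Mateo, Greta, Dana. Mateo has no reports. Under Greta: Desmond, Joaquin, Yusuf, Jamal, Zaid (5). Dana has no reports. So Talia's organization is 3 direct reports plus everyone under them: 1 + 6 + 1 = 8.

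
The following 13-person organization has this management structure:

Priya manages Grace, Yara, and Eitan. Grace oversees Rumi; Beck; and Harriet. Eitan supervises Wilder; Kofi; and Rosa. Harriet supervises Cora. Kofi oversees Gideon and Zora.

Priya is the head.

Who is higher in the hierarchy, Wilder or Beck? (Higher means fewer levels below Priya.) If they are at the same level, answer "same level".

same level

Both Wilder and Beck are 2 levels below Priya.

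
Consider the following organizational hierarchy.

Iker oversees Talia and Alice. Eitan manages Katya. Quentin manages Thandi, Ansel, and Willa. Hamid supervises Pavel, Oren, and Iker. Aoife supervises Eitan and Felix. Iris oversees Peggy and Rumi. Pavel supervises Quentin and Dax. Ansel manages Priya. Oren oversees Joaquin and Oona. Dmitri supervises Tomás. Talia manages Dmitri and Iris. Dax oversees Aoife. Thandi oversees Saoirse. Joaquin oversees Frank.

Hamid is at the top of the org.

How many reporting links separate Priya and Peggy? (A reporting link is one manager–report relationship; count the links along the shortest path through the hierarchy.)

Priya is 4 levels below Hamid, and Peggy is 4 levels below Hamid (their lowest common manager). The shortest path runs up from Priya to Hamid and back down to Peggy: 4 + 4 = 8 links.

8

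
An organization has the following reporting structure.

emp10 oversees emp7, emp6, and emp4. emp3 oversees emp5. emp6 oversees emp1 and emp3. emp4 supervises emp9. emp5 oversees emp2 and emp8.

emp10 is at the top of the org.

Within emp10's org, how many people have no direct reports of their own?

The people in emp10's organization with no one reporting to them are emp9, emp7, emp8, emp2, emp1. That is 5.

5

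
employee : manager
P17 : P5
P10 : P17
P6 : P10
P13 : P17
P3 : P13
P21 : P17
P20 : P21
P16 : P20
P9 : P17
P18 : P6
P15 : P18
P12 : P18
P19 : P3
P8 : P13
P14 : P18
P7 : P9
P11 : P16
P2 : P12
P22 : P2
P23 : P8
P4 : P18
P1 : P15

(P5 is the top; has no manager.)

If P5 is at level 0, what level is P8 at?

Chain from P8 up to P5: P8 → P13 → P17 → P5. That is 3 steps up, so P8 is 3 levels below P5.

3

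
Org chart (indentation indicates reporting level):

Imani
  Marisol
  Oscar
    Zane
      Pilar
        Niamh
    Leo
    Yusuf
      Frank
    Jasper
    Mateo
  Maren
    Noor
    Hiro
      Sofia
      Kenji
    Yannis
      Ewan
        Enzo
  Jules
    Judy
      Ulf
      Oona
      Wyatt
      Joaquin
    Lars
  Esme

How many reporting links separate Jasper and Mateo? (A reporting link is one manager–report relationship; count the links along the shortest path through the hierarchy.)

2

Jasper is 1 level below Oscar, and Mateo is 1 level below Oscar (their lowest common manager). The shortest path runs up from Jasper to Oscar and back down to Mateo: 1 + 1 = 2 links.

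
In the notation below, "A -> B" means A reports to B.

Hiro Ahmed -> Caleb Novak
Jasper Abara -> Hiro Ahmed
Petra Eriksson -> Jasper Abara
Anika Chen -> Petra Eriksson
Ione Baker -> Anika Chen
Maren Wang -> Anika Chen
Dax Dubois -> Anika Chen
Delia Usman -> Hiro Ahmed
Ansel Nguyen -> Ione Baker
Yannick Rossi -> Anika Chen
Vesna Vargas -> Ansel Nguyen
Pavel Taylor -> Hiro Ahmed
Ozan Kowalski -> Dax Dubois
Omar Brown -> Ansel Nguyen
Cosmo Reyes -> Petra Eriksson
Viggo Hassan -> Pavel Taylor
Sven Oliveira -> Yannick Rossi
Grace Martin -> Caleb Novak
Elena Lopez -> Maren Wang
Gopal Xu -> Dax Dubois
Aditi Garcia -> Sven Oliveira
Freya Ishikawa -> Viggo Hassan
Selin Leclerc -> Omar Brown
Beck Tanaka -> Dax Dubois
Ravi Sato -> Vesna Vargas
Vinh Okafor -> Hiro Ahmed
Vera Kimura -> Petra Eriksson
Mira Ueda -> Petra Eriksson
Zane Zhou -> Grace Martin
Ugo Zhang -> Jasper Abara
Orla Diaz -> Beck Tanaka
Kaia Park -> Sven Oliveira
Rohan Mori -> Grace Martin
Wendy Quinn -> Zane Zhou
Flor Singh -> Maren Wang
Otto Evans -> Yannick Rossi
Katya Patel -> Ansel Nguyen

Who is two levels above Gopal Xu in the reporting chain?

Anika Chen

Gopal Xu reports to Dax Dubois, and Dax Dubois reports to Anika Chen. So Gopal Xu's skip-level manager is Anika Chen.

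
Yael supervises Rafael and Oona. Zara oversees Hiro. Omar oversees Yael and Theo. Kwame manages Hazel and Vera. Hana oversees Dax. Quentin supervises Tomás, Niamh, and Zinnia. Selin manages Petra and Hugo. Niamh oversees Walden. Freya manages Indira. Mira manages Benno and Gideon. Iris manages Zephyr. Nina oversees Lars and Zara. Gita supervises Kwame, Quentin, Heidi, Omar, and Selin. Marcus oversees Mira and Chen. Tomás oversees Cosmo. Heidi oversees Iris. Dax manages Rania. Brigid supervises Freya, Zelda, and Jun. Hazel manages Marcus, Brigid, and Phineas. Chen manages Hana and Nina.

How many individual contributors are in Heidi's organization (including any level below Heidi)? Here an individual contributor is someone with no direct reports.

The only person in Heidi's organization with no one reporting to them is Zephyr. That is 1.

1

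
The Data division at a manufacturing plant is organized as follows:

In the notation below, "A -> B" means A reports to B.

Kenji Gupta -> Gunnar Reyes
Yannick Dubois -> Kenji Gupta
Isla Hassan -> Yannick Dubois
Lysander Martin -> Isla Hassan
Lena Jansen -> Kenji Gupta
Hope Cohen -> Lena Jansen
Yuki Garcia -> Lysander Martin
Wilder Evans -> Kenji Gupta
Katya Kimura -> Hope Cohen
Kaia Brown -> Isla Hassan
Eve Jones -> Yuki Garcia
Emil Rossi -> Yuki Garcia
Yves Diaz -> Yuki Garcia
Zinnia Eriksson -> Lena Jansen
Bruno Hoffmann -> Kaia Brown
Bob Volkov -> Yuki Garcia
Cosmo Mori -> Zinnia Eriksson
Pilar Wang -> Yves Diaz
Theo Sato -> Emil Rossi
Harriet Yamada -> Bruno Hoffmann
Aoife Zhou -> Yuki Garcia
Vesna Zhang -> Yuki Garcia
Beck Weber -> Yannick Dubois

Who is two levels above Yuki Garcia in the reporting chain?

Yuki Garcia reports to Lysander Martin, and Lysander Martin reports to Isla Hassan. So Yuki Garcia's skip-level manager is Isla Hassan.

Isla Hassan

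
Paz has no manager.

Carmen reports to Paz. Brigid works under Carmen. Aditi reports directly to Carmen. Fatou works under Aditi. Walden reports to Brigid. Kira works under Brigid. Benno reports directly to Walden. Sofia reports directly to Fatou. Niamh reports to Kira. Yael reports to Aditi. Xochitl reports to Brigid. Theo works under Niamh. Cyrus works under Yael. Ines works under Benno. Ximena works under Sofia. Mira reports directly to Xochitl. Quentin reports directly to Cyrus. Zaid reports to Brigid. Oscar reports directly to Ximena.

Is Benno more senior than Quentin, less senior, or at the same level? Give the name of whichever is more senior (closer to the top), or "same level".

Benno is 4 levels below Paz; Quentin is 5. Benno is higher.

Benno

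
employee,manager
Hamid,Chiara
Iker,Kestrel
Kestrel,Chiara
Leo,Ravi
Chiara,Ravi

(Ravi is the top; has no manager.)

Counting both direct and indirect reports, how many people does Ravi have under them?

5

Ravi directly manages Chiara, Leo. Under Chiara: Kestrel, Iker, Hamid (3). Leo has no reports. So Ravi's organization is 2 direct reports plus everyone under them: 4 + 1 = 5.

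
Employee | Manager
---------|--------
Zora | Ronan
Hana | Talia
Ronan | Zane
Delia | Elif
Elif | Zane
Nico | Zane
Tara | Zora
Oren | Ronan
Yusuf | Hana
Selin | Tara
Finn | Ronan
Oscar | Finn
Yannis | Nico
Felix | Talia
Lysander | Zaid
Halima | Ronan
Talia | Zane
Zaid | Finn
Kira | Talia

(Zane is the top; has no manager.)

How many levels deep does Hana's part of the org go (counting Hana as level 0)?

The longest chain under Hana runs Hana → Yusuf, which is 1 level below Hana.

1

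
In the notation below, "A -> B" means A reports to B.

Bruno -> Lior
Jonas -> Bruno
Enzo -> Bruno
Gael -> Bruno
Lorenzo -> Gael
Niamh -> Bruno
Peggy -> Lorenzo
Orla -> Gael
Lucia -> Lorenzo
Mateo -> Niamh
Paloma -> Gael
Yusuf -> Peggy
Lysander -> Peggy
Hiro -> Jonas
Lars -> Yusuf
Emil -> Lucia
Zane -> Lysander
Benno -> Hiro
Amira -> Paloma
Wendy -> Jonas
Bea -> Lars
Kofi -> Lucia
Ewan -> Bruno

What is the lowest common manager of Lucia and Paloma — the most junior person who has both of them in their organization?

Lucia's chain of managers is Lorenzo, Gael, Bruno, Lior. Paloma's chain of managers is Gael, Bruno, Lior. The first manager that appears in both chains is Gael.

Gael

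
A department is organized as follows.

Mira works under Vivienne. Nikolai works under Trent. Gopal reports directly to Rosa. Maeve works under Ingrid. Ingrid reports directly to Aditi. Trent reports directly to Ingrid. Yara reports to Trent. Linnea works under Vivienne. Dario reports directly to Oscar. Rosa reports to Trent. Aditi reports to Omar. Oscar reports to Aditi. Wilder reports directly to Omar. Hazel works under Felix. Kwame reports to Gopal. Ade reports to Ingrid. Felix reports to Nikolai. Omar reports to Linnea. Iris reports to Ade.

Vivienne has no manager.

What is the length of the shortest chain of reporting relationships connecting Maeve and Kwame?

Maeve is 1 level below Ingrid, and Kwame is 4 levels below Ingrid (their lowest common manager). The shortest path runs up from Maeve to Ingrid and back down to Kwame: 1 + 4 = 5 links.

5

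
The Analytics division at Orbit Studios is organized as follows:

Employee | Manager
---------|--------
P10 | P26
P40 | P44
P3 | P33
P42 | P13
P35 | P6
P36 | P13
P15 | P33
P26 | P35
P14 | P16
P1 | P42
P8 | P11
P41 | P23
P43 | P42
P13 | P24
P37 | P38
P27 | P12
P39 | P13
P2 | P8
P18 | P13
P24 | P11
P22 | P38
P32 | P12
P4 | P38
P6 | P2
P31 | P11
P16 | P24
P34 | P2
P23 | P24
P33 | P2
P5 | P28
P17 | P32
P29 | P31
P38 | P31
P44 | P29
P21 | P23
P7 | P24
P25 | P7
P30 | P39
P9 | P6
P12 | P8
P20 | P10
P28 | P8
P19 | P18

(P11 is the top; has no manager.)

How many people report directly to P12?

P12 directly manages P32, P27. That is 2 direct reports.

2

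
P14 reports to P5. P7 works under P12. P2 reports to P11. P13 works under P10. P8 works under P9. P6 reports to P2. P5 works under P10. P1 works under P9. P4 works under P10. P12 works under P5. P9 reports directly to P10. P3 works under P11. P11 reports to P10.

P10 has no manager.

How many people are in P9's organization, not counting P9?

P9 directly manages P8, P1. P8 has no reports. P1 has no reports. So P9's organization is 2 direct reports plus everyone under them: 1 + 1 = 2.

2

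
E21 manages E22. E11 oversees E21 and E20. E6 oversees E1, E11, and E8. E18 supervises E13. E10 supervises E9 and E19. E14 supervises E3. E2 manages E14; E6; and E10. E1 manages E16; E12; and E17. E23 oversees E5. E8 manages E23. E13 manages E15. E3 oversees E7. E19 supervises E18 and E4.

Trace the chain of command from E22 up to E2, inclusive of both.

E22 -> E21 -> E11 -> E6 -> E2

E22 reports to E21. E21 reports to E11. E11 reports to E6. E6 reports to E2. E2 is at the top.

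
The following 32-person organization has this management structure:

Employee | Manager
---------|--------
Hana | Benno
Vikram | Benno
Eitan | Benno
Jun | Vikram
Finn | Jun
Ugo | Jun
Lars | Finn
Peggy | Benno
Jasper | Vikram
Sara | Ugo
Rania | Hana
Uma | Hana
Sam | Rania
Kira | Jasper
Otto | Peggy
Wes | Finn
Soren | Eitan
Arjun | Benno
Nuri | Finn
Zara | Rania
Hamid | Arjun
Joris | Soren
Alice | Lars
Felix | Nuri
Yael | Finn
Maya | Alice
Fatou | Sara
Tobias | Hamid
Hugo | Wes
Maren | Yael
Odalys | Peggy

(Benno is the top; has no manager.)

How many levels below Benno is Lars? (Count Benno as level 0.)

Chain from Lars up to Benno: Lars → Finn → Jun → Vikram → Benno. That is 4 steps up, so Lars is 4 levels below Benno.

4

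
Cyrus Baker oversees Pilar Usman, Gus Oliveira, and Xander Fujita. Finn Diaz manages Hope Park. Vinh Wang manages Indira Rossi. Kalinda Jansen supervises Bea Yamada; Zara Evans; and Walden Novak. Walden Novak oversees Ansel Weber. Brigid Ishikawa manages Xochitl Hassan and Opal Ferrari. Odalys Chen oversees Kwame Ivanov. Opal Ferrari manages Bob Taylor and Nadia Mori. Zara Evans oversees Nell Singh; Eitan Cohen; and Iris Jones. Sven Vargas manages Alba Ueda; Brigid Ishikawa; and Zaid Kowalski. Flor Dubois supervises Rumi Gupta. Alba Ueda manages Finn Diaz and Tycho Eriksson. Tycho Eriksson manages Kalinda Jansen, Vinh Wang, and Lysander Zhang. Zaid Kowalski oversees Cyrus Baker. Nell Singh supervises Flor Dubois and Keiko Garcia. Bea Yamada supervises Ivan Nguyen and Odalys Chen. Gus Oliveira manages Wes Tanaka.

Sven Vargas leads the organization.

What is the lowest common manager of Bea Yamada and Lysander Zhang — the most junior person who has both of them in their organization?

Bea Yamada's chain of managers is Kalinda Jansen, Tycho Eriksson, Alba Ueda, Sven Vargas. Lysander Zhang's chain of managers is Tycho Eriksson, Alba Ueda, Sven Vargas. The first manager that appears in both chains is Tycho Eriksson.

Tycho Eriksson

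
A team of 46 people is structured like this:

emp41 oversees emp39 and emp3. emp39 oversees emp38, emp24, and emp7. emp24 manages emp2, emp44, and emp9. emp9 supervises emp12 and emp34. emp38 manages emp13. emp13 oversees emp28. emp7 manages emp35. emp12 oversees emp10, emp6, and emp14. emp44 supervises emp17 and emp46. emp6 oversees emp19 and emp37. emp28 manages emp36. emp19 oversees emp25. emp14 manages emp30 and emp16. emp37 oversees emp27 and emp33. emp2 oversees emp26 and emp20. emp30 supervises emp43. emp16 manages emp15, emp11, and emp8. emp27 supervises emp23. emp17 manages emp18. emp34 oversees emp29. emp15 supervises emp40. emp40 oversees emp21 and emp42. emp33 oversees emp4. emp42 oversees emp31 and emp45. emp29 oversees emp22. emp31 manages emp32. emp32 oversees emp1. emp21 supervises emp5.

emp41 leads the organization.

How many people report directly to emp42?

emp42 directly manages emp31, emp45. That is 2 direct reports.

2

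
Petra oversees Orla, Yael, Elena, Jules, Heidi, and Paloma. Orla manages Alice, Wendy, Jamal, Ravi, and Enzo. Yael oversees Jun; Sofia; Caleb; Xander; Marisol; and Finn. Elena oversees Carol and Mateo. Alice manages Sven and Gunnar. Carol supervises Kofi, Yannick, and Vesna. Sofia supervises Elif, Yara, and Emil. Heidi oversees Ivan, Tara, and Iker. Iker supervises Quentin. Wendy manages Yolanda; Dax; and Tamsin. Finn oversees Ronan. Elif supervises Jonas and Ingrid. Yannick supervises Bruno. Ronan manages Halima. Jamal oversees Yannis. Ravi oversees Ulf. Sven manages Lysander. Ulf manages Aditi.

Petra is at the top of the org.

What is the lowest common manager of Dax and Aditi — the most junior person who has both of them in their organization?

Orla

Dax's chain of managers is Wendy, Orla, Petra. Aditi's chain of managers is Ulf, Ravi, Orla, Petra. The first manager that appears in both chains is Orla.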